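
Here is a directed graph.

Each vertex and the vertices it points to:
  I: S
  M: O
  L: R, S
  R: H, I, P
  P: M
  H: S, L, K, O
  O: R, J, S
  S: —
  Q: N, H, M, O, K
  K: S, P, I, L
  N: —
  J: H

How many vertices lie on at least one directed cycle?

8

A vertex is on a directed cycle iff it belongs to a strongly connected component of size ≥ 2 (or has a self-loop).
The vertices on cycles are {H, J, K, L, M, O, P, R} — 8 in total.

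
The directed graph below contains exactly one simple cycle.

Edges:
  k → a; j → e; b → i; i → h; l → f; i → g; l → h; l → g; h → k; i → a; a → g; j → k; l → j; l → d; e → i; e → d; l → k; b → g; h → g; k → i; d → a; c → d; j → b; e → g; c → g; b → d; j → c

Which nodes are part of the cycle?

h, i, k

DFS with gray/black marking from h:
h gray
  g gray
  g black
  k gray
    i gray
      i→h: h is gray → back edge
Back edge closes the cycle h → k → i → h; its vertices are {h, i, k}.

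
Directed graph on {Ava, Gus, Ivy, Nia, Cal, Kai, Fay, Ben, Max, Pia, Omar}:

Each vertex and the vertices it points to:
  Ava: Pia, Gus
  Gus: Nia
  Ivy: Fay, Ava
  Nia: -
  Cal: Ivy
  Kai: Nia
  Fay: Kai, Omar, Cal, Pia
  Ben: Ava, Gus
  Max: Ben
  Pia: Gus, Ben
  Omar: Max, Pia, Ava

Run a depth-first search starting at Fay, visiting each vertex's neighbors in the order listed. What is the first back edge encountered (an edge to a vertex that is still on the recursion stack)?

Pia→Ben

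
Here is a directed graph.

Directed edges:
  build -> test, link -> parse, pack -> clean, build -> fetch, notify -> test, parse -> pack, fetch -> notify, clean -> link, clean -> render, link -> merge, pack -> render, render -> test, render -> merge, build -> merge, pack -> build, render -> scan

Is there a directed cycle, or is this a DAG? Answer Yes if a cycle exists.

Yes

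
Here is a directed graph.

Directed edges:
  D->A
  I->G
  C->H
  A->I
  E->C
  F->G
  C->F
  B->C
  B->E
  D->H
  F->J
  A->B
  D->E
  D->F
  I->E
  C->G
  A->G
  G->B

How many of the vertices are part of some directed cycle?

5

A vertex is on a directed cycle iff it belongs to a strongly connected component of size ≥ 2 (or has a self-loop).
The vertices on cycles are {B, C, E, F, G} — 5 in total.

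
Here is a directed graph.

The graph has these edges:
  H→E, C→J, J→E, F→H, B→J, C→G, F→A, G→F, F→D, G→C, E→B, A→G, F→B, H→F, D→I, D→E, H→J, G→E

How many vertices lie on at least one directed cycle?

A vertex is on a directed cycle iff it belongs to a strongly connected component of size ≥ 2 (or has a self-loop).
The vertices on cycles are {A, B, C, E, F, G, H, J} — 8 in total.

8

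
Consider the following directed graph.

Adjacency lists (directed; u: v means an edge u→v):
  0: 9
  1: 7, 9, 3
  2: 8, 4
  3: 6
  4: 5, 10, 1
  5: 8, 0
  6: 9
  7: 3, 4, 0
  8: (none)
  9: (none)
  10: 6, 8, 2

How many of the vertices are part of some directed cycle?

A vertex is on a directed cycle iff it belongs to a strongly connected component of size ≥ 2 (or has a self-loop).
The vertices on cycles are {1, 2, 4, 7, 10} — 5 in total.

5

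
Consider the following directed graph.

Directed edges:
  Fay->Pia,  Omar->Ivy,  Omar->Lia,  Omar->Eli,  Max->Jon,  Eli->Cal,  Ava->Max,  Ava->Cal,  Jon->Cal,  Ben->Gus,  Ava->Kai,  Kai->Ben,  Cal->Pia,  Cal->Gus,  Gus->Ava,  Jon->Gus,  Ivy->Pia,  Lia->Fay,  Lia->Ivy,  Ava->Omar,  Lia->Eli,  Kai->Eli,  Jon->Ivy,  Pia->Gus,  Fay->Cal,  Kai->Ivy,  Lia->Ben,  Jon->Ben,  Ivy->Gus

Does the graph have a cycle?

DFS with white/gray/black marking, starting from Ivy:
Ivy gray
  Pia gray
    Gus gray
      Ava gray
        Cal gray
          Cal→Gus: Gus is gray → back edge
Back edge found, so a cycle exists: Gus → Ava → Cal → Gus.

Yes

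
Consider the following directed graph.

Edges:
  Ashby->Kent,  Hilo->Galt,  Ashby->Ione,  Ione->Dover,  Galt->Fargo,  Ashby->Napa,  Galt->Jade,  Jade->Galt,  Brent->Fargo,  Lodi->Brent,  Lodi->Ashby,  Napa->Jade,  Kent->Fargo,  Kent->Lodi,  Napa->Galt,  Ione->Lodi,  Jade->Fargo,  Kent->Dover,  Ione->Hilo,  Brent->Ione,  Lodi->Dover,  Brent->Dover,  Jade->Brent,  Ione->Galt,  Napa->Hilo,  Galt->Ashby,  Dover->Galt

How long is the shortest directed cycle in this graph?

2

For each vertex v, BFS finds the shortest path from v back to v.
The shortest such closed walk is Jade → Galt → Jade, length 2.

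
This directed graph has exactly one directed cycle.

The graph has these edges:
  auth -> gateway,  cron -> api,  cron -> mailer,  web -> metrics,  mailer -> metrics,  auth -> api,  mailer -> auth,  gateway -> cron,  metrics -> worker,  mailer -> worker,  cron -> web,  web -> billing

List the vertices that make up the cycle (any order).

auth, cron, mailer, gateway

DFS with gray/black marking from cron:
cron gray
  web gray
    billing gray
    billing black
    metrics gray
      worker gray
      worker black
    metrics black
  web black
  mailer gray
    mailer→worker: worker black — skip
    mailer→metrics: metrics black — skip
    auth gray
      api gray
      api black
      gateway gray
        gateway→cron: cron is gray → back edge
Back edge closes the cycle cron → mailer → auth → gateway → cron; its vertices are {auth, cron, mailer, gateway}.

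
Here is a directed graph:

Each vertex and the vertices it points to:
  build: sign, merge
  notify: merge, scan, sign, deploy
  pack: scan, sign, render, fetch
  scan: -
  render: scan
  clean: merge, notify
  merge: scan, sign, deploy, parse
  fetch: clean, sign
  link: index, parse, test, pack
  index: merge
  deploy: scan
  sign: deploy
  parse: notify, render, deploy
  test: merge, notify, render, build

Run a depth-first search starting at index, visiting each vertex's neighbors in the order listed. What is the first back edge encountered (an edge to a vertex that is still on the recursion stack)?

DFS from index (visiting each vertex's neighbors in the order listed); mark gray on enter, black on exit:
index gray
  merge gray
    scan gray
    scan black
    sign gray
      deploy gray
        deploy→scan: scan black — skip
      deploy black
    sign black
    merge→deploy: deploy black — skip
    parse gray
      notify gray
        notify→merge: merge is gray → back edge
First back edge: notify → merge.

notify→merge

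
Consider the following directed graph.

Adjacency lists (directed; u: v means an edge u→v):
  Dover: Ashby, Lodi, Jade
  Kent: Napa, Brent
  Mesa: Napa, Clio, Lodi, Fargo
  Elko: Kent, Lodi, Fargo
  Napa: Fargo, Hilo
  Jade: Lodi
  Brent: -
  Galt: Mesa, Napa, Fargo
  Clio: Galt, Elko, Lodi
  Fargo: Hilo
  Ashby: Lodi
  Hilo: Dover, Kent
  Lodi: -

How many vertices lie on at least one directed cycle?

A vertex is on a directed cycle iff it belongs to a strongly connected component of size ≥ 2 (or has a self-loop).
The vertices on cycles are {Clio, Galt, Hilo, Kent, Mesa, Napa, Fargo} — 7 in total.

7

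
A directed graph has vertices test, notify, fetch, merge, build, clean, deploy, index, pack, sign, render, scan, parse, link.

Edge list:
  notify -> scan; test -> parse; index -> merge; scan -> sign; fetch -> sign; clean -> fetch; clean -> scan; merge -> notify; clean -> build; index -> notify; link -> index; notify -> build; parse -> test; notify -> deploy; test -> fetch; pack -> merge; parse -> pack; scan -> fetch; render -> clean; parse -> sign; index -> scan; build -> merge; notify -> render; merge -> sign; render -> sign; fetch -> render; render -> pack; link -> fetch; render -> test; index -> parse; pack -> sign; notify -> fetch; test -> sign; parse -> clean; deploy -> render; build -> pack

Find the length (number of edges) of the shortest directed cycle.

2

For each vertex v, BFS finds the shortest path from v back to v.
The shortest such closed walk is parse → test → parse, length 2.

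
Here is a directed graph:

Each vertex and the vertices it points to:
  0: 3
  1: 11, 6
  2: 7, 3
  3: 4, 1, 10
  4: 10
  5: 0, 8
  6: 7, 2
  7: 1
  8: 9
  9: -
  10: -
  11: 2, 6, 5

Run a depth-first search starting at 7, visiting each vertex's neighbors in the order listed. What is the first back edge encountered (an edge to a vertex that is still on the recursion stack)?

2->7

DFS from 7 (visiting each vertex's neighbors in the order listed); mark gray on enter, black on exit:
7 gray
  1 gray
    11 gray
      2 gray
        2→7: 7 is gray → back edge
First back edge: 2 → 7.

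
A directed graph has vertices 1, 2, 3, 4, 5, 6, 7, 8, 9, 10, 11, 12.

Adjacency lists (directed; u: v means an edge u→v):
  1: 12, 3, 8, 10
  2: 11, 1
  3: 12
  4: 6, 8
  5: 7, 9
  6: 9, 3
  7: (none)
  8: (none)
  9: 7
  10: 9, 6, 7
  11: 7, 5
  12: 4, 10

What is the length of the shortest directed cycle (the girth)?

4

For each vertex v, BFS finds the shortest path from v back to v.
The shortest such closed walk is 12 → 4 → 6 → 3 → 12, length 4.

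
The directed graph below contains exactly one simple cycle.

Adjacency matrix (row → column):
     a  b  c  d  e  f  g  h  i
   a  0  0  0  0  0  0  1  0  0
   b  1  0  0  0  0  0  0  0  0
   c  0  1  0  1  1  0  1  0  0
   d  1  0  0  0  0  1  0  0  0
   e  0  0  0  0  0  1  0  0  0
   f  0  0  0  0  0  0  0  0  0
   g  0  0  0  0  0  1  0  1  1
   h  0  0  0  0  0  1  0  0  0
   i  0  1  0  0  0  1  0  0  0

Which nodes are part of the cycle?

a, b, g, i

DFS with gray/black marking from g:
g gray
  h gray
    f gray
    f black
  h black
  i gray
    b gray
      a gray
        a→g: g is gray → back edge
Back edge closes the cycle g → i → b → a → g; its vertices are {a, b, g, i}.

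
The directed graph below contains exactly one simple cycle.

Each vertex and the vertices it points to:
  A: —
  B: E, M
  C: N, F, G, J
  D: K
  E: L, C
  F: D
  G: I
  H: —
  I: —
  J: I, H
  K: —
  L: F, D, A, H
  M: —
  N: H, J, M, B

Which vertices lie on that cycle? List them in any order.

DFS with gray/black marking from E:
E gray
  L gray
    F gray
      D gray
        K gray
        K black
      D black
    F black
    L→D: D black — skip
    A gray
    A black
    H gray
    H black
  L black
  C gray
    N gray
      N→H: H black — skip
      J gray
        I gray
        I black
        J→H: H black — skip
      J black
      M gray
      M black
      B gray
        B→E: E is gray → back edge
Back edge closes the cycle E → C → N → B → E; its vertices are {B, C, E, N}.

B, C, E, N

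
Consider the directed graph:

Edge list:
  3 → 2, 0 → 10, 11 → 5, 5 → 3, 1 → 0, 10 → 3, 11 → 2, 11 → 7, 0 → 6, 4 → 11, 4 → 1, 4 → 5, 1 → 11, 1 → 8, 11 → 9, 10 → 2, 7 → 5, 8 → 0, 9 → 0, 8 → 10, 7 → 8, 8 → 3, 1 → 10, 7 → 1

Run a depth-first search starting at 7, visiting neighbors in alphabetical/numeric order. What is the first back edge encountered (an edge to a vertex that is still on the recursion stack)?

11→7

DFS from 7 (visiting neighbors in alphabetical/numeric order); mark gray on enter, black on exit:
7 gray
  1 gray
    0 gray
      6 gray
      6 black
      10 gray
        2 gray
        2 black
        3 gray
          3→2: 2 black — skip
        3 black
      10 black
    0 black
    8 gray
      8→0: 0 black — skip
      8→3: 3 black — skip
      8→10: 10 black — skip
    8 black
    1→10: 10 black — skip
    11 gray
      11→2: 2 black — skip
      5 gray
        5→3: 3 black — skip
      5 black
      11→7: 7 is gray → back edge
First back edge: 11 → 7.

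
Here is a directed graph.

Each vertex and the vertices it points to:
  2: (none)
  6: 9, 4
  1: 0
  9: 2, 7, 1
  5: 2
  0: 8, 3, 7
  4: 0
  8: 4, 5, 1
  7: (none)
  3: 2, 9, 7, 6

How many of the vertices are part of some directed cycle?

7

A vertex is on a directed cycle iff it belongs to a strongly connected component of size ≥ 2 (or has a self-loop).
The vertices on cycles are {0, 1, 3, 4, 6, 8, 9} — 7 in total.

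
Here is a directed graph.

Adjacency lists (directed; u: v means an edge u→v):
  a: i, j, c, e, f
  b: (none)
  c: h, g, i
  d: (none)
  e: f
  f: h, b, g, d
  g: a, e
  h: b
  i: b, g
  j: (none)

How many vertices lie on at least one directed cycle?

A vertex is on a directed cycle iff it belongs to a strongly connected component of size ≥ 2 (or has a self-loop).
The vertices on cycles are {a, c, e, f, g, i} — 6 in total.

6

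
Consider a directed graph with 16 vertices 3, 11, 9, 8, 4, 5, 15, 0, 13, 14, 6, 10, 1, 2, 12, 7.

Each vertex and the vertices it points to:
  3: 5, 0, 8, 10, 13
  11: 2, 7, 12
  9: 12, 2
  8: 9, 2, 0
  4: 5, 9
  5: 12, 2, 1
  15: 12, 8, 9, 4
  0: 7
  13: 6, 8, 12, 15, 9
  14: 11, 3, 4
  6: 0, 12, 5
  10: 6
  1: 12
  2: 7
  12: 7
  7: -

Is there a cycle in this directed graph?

No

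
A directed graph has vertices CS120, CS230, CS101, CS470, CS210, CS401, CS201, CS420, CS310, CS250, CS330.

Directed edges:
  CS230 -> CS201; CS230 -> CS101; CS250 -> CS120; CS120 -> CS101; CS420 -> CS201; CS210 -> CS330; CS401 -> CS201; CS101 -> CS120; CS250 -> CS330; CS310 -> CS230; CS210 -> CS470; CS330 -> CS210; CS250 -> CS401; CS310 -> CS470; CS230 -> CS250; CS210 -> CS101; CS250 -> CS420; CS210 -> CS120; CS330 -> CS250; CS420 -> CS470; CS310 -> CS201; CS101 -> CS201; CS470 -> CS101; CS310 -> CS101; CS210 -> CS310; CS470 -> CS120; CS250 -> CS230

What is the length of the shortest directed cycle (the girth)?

2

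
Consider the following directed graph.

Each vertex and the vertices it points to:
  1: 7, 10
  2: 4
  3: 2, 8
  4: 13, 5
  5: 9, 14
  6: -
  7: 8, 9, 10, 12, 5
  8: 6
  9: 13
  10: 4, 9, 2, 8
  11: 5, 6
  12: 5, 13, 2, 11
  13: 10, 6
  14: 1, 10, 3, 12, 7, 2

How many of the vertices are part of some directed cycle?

A vertex is on a directed cycle iff it belongs to a strongly connected component of size ≥ 2 (or has a self-loop).
The vertices on cycles are {1, 2, 3, 4, 5, 7, 9, 10, 11, 12, 13, 14} — 12 in total.

12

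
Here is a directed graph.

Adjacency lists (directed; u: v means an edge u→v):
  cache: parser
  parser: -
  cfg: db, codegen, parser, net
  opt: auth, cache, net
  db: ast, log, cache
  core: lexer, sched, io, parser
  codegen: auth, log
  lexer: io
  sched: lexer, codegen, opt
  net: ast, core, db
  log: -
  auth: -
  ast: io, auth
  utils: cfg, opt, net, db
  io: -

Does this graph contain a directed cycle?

DFS with white/gray/black marking, starting from opt:
opt gray
  auth gray
  auth black
  cache gray
    parser gray
    parser black
  cache black
  net gray
    ast gray
      io gray
      io black
      ast→auth: auth black — skip
    ast black
    core gray
      lexer gray
        lexer→io: io black — skip
      lexer black
      sched gray
        sched→lexer: lexer black — skip
        codegen gray
          codegen→auth: auth black — skip
          log gray
          log black
        codegen black
        sched→opt: opt is gray → back edge
Back edge found, so a cycle exists: opt → net → core → sched → opt.

Yes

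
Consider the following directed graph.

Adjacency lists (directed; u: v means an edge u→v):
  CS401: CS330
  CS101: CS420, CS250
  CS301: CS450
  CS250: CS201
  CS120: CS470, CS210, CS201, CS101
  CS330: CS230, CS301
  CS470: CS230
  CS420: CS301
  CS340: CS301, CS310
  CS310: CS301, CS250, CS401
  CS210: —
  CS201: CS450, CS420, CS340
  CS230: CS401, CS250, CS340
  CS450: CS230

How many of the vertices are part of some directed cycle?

10

A vertex is on a directed cycle iff it belongs to a strongly connected component of size ≥ 2 (or has a self-loop).
The vertices on cycles are {CS201, CS230, CS250, CS301, CS310, CS330, CS340, CS401, CS420, CS450} — 10 in total.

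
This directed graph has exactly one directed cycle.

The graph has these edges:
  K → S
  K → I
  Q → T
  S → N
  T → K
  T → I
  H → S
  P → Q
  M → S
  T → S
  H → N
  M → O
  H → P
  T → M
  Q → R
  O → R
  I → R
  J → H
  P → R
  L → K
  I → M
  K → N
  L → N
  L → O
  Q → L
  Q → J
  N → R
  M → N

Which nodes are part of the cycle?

DFS with gray/black marking from Q:
Q gray
  R gray
  R black
  L gray
    O gray
      O→R: R black — skip
    O black
    K gray
      S gray
        N gray
          N→R: R black — skip
        N black
      S black
      I gray
        M gray
          M→S: S black — skip
          M→O: O black — skip
          M→N: N black — skip
        M black
        I→R: R black — skip
      I black
      K→N: N black — skip
    K black
    L→N: N black — skip
  L black
  J gray
    H gray
      P gray
        P→Q: Q is gray → back edge
Back edge closes the cycle Q → J → H → P → Q; its vertices are {H, J, P, Q}.

H, J, P, Q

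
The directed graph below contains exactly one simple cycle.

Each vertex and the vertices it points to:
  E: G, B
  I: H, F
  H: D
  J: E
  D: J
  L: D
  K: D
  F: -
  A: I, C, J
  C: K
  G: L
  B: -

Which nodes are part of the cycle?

D, E, G, J, L

DFS with gray/black marking from J:
J gray
  E gray
    G gray
      L gray
        D gray
          D→J: J is gray → back edge
Back edge closes the cycle J → E → G → L → D → J; its vertices are {D, E, G, J, L}.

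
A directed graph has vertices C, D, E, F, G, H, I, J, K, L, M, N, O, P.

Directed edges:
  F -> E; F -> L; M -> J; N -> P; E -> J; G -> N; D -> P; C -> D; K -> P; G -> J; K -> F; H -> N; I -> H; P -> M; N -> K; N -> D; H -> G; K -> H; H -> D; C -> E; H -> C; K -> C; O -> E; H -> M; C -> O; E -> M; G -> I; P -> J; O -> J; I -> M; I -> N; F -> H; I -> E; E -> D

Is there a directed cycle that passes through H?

Yes

H is on a cycle iff H can reach itself via ≥1 edge.
H → N → K → H — yes.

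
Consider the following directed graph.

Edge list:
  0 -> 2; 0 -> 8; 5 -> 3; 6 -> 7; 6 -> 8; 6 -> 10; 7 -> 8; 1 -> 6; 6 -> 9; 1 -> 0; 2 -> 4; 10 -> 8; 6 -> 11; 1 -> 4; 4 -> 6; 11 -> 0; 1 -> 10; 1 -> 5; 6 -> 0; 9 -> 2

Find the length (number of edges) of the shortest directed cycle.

For each vertex v, BFS finds the shortest path from v back to v.
The shortest such closed walk is 6 → 9 → 2 → 4 → 6, length 4.

4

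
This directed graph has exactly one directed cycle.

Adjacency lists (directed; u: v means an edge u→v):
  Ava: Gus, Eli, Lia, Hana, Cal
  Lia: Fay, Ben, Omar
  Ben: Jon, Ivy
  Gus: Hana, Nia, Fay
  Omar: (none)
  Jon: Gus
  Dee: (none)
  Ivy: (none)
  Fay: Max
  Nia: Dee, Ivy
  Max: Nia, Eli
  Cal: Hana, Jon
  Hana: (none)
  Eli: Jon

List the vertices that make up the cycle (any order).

Eli, Fay, Gus, Jon, Max

DFS with gray/black marking from Gus:
Gus gray
  Hana gray
  Hana black
  Nia gray
    Dee gray
    Dee black
    Ivy gray
    Ivy black
  Nia black
  Fay gray
    Max gray
      Max→Nia: Nia black — skip
      Eli gray
        Jon gray
          Jon→Gus: Gus is gray → back edge
Back edge closes the cycle Gus → Fay → Max → Eli → Jon → Gus; its vertices are {Eli, Fay, Gus, Jon, Max}.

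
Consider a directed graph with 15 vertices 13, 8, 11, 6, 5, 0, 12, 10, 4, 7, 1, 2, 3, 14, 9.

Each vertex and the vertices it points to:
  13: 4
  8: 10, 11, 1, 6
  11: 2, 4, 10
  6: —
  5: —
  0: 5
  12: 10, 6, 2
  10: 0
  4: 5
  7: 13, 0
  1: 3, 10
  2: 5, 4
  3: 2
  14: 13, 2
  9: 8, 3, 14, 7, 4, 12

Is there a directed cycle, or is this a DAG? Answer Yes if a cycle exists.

DFS with white/gray/black marking, starting from 7:
7 gray
  13 gray
    4 gray
      5 gray
      5 black
    4 black
  13 black
  0 gray
    0→5: 5 black — skip
  0 black
7 black
8 gray
  10 gray
    10→0: 0 black — skip
  10 black
  11 gray
    2 gray
      2→5: 5 black — skip
      2→4: 4 black — skip
    2 black
    11→4: 4 black — skip
    11→10: 10 black — skip
  11 black
  1 gray
    3 gray
      3→2: 2 black — skip
    3 black
    1→10: 10 black — skip
  1 black
  6 gray
  6 black
8 black
12 gray
  12→10: 10 black — skip
  12→6: 6 black — skip
  12→2: 2 black — skip
12 black
14 gray
  14→13: 13 black — skip
  14→2: 2 black — skip
14 black
9 gray
  9→8: 8 black — skip
  9→3: 3 black — skip
  9→14: 14 black — skip
  9→7: 7 black — skip
  9→4: 4 black — skip
  9→12: 12 black — skip
9 black
Every edge goes to a white or black vertex — no back edge, so the graph is acyclic.

No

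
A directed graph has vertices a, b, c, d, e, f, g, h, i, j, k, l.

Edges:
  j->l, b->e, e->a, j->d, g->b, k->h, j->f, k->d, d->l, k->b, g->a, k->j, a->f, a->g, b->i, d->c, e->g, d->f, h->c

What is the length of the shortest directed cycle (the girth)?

2

For each vertex v, BFS finds the shortest path from v back to v.
The shortest such closed walk is a → g → a, length 2.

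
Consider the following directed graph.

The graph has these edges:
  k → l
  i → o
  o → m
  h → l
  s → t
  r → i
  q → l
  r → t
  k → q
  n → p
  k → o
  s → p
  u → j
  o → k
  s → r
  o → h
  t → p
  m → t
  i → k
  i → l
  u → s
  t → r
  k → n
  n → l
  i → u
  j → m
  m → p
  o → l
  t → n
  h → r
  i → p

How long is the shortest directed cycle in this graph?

2

For each vertex v, BFS finds the shortest path from v back to v.
The shortest such closed walk is o → k → o, length 2.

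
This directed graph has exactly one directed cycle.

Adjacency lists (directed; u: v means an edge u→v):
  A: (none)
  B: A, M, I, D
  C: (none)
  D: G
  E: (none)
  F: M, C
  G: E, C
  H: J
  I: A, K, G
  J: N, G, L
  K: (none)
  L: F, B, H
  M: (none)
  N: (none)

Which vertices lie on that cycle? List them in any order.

H, J, L

DFS with gray/black marking from L:
L gray
  F gray
    M gray
    M black
    C gray
    C black
  F black
  B gray
    A gray
    A black
    B→M: M black — skip
    I gray
      I→A: A black — skip
      K gray
      K black
      G gray
        E gray
        E black
        G→C: C black — skip
      G black
    I black
    D gray
      D→G: G black — skip
    D black
  B black
  H gray
    J gray
      N gray
      N black
      J→G: G black — skip
      J→L: L is gray → back edge
Back edge closes the cycle L → H → J → L; its vertices are {H, J, L}.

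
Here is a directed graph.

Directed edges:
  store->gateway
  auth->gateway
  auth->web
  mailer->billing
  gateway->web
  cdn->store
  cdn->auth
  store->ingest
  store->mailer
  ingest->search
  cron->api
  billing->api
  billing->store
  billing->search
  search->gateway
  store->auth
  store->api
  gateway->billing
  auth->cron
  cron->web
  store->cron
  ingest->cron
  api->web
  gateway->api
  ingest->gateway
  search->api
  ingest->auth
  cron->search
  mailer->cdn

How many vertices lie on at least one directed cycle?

A vertex is on a directed cycle iff it belongs to a strongly connected component of size ≥ 2 (or has a self-loop).
The vertices on cycles are {cdn, auth, cron, store, ingest, mailer, search, billing, gateway} — 9 in total.

9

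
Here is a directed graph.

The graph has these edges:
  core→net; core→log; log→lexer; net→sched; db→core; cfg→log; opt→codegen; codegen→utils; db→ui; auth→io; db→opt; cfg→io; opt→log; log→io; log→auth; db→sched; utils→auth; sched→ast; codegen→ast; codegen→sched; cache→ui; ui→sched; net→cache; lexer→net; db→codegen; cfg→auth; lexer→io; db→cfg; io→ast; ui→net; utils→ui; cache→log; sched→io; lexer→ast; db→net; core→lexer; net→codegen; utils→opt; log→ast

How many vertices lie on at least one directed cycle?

8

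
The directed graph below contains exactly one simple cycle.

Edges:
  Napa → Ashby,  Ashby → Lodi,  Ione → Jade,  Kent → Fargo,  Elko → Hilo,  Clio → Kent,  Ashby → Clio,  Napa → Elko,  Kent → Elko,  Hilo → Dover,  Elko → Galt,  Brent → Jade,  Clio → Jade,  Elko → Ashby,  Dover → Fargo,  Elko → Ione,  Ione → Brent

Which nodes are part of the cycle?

Clio, Elko, Kent, Ashby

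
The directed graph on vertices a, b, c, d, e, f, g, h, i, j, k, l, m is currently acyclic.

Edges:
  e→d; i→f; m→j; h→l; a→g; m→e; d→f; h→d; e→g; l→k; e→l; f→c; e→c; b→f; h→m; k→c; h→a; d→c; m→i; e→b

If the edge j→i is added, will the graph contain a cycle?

Adding j→i creates a cycle iff i can already reach j.
Explore from i: no path reaches j. The graph stays acyclic.

No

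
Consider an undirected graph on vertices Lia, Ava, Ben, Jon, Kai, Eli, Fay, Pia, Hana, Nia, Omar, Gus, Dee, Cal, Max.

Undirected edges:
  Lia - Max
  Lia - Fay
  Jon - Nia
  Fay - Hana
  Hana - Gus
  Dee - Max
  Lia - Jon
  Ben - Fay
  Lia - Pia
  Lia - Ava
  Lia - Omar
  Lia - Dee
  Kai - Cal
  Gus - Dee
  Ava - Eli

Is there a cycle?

DFS, tracking each vertex's parent; an edge to a visited non-parent vertex closes a cycle.
Start from Omar:
visit Omar (parent –)
  visit Lia (parent Omar)
    visit Max (parent Lia)
      Max–Lia: parent, skip
      visit Dee (parent Max)
        Dee–Max: parent, skip
        Dee–Lia: Lia visited and ≠ parent → cycle
Cycle: Lia – Max – Dee – Lia.

Yes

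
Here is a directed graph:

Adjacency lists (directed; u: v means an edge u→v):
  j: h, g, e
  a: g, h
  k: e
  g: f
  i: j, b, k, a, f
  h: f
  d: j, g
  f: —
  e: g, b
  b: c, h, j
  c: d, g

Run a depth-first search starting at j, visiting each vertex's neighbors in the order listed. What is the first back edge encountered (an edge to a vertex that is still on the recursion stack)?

d->j

DFS from j (visiting each vertex's neighbors in the order listed); mark gray on enter, black on exit:
j gray
  h gray
    f gray
    f black
  h black
  g gray
    g→f: f black — skip
  g black
  e gray
    e→g: g black — skip
    b gray
      c gray
        d gray
          d→j: j is gray → back edge
First back edge: d → j.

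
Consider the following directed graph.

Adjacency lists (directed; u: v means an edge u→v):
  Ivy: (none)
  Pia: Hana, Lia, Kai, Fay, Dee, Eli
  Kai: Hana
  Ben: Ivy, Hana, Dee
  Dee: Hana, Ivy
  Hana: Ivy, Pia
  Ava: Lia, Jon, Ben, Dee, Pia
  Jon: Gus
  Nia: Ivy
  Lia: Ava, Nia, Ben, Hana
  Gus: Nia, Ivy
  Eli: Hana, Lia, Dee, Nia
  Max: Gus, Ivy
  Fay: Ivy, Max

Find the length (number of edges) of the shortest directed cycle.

2

For each vertex v, BFS finds the shortest path from v back to v.
The shortest such closed walk is Ava → Lia → Ava, length 2.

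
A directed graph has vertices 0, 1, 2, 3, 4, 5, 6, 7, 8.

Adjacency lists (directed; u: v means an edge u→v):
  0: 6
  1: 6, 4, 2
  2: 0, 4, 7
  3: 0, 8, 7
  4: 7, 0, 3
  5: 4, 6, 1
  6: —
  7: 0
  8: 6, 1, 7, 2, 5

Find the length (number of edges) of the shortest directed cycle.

4

For each vertex v, BFS finds the shortest path from v back to v.
The shortest such closed walk is 3 → 8 → 5 → 4 → 3, length 4.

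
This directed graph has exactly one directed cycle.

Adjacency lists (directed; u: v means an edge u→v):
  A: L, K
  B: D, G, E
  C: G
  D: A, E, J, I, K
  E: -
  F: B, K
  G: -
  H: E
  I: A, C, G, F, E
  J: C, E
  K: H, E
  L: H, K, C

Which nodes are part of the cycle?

B, D, F, I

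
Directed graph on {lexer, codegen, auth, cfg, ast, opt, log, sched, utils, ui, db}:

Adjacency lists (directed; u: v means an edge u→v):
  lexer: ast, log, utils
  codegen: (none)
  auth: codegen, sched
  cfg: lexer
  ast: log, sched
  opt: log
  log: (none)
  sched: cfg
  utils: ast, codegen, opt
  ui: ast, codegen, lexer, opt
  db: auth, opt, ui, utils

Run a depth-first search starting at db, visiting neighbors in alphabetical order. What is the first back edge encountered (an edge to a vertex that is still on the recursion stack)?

DFS from db (visiting neighbors in alphabetical order); mark gray on enter, black on exit:
db gray
  auth gray
    codegen gray
    codegen black
    sched gray
      cfg gray
        lexer gray
          ast gray
            log gray
            log black
            ast→sched: sched is gray → back edge
First back edge: ast → sched.

ast→sched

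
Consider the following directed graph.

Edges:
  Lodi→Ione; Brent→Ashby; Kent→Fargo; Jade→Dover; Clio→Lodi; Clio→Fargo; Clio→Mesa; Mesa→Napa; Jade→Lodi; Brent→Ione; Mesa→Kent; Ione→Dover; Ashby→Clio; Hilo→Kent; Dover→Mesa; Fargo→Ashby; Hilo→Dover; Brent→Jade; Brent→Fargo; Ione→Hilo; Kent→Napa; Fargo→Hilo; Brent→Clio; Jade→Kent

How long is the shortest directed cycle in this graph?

For each vertex v, BFS finds the shortest path from v back to v.
The shortest such closed walk is Ashby → Clio → Fargo → Ashby, length 3.

3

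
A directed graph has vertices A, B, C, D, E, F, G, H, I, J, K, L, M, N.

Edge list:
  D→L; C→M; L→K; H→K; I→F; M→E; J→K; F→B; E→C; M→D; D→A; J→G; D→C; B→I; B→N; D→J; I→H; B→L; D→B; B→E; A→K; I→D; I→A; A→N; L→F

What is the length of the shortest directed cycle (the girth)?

3

For each vertex v, BFS finds the shortest path from v back to v.
The shortest such closed walk is I → F → B → I, length 3.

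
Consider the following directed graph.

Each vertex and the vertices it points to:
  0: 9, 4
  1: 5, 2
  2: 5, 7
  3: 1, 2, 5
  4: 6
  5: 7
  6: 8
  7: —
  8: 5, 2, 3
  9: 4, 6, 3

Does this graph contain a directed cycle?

DFS with white/gray/black marking, starting from 7:
7 gray
7 black
0 gray
  9 gray
    4 gray
      6 gray
        8 gray
          5 gray
            5→7: 7 black — skip
          5 black
          2 gray
            2→5: 5 black — skip
            2→7: 7 black — skip
          2 black
          3 gray
            1 gray
              1→5: 5 black — skip
              1→2: 2 black — skip
            1 black
            3→2: 2 black — skip
            3→5: 5 black — skip
          3 black
        8 black
      6 black
    4 black
    9→6: 6 black — skip
    9→3: 3 black — skip
  9 black
  0→4: 4 black — skip
0 black
Every edge goes to a white or black vertex — no back edge, so the graph is acyclic.

No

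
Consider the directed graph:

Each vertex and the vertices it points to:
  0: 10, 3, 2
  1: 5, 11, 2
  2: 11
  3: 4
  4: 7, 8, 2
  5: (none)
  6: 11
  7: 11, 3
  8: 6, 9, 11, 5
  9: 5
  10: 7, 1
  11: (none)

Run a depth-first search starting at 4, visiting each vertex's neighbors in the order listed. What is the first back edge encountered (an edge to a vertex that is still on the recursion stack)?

3→4

DFS from 4 (visiting each vertex's neighbors in the order listed); mark gray on enter, black on exit:
4 gray
  7 gray
    11 gray
    11 black
    3 gray
      3→4: 4 is gray → back edge
First back edge: 3 → 4.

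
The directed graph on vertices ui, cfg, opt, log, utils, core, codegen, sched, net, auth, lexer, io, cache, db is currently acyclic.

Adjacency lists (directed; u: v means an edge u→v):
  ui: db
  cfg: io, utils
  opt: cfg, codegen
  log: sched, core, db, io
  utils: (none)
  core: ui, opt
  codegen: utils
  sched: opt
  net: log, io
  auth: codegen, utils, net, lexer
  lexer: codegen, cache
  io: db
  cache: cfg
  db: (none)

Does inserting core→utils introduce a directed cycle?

Adding core→utils creates a cycle iff utils can already reach core.
Explore from utils: no path reaches core. The graph stays acyclic.

No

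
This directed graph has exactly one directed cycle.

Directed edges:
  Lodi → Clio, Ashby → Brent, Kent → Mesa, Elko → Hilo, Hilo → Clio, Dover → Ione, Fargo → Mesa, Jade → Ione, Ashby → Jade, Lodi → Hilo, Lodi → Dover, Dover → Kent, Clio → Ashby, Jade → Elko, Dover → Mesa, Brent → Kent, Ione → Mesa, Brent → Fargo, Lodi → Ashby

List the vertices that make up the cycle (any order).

DFS with gray/black marking from Hilo:
Hilo gray
  Clio gray
    Ashby gray
      Jade gray
        Elko gray
          Elko→Hilo: Hilo is gray → back edge
Back edge closes the cycle Hilo → Clio → Ashby → Jade → Elko → Hilo; its vertices are {Clio, Elko, Hilo, Jade, Ashby}.

Clio, Elko, Hilo, Jade, Ashby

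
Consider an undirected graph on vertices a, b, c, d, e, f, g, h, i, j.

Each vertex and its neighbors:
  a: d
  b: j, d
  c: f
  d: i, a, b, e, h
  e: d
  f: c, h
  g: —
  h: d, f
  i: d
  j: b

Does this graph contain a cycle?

DFS, tracking each vertex's parent; an edge to a visited non-parent vertex closes a cycle.
Start from g:
visit g (parent –)
visit a (parent –)
  visit d (parent a)
    visit i (parent d)
      i–d: parent, skip
    d–a: parent, skip
    visit b (parent d)
      visit j (parent b)
        j–b: parent, skip
      b–d: parent, skip
    visit e (parent d)
      e–d: parent, skip
    visit h (parent d)
      h–d: parent, skip
      visit f (parent h)
        visit c (parent f)
          c–f: parent, skip
        f–h: parent, skip
No non-parent visited neighbor found — the graph is a forest.

No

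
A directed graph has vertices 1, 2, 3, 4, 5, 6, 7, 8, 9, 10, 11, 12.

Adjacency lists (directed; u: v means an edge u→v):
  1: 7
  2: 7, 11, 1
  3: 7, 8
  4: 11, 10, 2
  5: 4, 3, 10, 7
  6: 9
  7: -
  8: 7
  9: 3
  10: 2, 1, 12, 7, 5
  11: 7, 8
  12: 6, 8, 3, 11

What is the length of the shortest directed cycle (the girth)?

2

For each vertex v, BFS finds the shortest path from v back to v.
The shortest such closed walk is 10 → 5 → 10, length 2.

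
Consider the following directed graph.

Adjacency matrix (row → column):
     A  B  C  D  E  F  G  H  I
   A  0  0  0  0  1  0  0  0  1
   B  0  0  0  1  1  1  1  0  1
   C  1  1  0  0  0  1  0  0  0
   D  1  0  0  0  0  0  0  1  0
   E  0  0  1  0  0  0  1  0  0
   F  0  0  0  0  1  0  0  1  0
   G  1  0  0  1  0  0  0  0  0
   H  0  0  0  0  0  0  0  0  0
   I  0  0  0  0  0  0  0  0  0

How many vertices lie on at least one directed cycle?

A vertex is on a directed cycle iff it belongs to a strongly connected component of size ≥ 2 (or has a self-loop).
The vertices on cycles are {A, B, C, D, E, F, G} — 7 in total.

7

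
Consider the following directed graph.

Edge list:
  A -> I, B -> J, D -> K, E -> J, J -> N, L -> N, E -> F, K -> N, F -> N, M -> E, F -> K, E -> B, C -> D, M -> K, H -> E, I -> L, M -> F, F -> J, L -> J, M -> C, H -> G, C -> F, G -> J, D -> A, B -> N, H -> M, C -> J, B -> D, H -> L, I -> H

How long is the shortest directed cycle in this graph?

For each vertex v, BFS finds the shortest path from v back to v.
The shortest such closed walk is A → I → H → E → B → D → A, length 6.

6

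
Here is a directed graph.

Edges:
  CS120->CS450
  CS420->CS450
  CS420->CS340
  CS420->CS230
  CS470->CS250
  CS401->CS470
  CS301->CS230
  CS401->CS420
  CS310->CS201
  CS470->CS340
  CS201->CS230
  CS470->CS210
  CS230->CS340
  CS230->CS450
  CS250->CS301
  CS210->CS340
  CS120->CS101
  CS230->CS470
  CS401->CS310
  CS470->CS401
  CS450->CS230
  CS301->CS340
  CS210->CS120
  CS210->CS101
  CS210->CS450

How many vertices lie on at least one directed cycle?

11

A vertex is on a directed cycle iff it belongs to a strongly connected component of size ≥ 2 (or has a self-loop).
The vertices on cycles are {CS120, CS201, CS210, CS230, CS250, CS301, CS310, CS401, CS420, CS450, CS470} — 11 in total.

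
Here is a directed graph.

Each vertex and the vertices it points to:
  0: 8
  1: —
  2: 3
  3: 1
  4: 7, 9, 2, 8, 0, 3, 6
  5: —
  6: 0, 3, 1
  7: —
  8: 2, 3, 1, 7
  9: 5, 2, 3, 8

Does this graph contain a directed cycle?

No

DFS with white/gray/black marking, starting from 9:
9 gray
  5 gray
  5 black
  2 gray
    3 gray
      1 gray
      1 black
    3 black
  2 black
  9→3: 3 black — skip
  8 gray
    8→2: 2 black — skip
    8→3: 3 black — skip
    8→1: 1 black — skip
    7 gray
    7 black
  8 black
9 black
0 gray
  0→8: 8 black — skip
0 black
4 gray
  4→7: 7 black — skip
  4→9: 9 black — skip
  4→2: 2 black — skip
  4→8: 8 black — skip
  4→0: 0 black — skip
  4→3: 3 black — skip
  6 gray
    6→0: 0 black — skip
    6→3: 3 black — skip
    6→1: 1 black — skip
  6 black
4 black
Every edge goes to a white or black vertex — no back edge, so the graph is acyclic.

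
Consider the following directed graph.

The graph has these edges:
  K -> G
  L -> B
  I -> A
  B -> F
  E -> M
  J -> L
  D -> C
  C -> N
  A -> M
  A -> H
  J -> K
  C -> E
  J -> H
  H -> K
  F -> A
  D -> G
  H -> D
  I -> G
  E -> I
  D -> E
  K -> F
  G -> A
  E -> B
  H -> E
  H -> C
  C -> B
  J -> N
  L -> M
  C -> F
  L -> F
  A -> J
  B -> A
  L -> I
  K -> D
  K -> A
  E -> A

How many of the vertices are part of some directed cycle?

12

A vertex is on a directed cycle iff it belongs to a strongly connected component of size ≥ 2 (or has a self-loop).
The vertices on cycles are {A, B, C, D, E, F, G, H, I, J, K, L} — 12 in total.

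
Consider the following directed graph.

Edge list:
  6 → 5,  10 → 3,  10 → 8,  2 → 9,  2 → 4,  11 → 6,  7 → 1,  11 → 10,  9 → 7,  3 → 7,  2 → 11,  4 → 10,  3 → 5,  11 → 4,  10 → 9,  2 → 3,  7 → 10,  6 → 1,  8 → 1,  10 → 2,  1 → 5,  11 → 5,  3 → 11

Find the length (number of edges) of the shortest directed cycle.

For each vertex v, BFS finds the shortest path from v back to v.
The shortest such closed walk is 11 → 10 → 2 → 11, length 3.

3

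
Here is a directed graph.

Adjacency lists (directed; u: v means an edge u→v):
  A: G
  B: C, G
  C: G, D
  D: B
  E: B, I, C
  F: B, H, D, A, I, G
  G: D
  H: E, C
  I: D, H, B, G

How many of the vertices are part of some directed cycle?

A vertex is on a directed cycle iff it belongs to a strongly connected component of size ≥ 2 (or has a self-loop).
The vertices on cycles are {B, C, D, E, G, H, I} — 7 in total.

7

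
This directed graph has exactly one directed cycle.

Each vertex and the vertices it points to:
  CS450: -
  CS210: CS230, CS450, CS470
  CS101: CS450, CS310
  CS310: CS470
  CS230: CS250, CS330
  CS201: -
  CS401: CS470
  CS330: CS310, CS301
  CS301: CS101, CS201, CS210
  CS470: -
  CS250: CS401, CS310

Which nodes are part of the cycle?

CS210, CS230, CS301, CS330

DFS with gray/black marking from CS301:
CS301 gray
  CS101 gray
    CS450 gray
    CS450 black
    CS310 gray
      CS470 gray
      CS470 black
    CS310 black
  CS101 black
  CS201 gray
  CS201 black
  CS210 gray
    CS230 gray
      CS250 gray
        CS401 gray
          CS401→CS470: CS470 black — skip
        CS401 black
        CS250→CS310: CS310 black — skip
      CS250 black
      CS330 gray
        CS330→CS310: CS310 black — skip
        CS330→CS301: CS301 is gray → back edge
Back edge closes the cycle CS301 → CS210 → CS230 → CS330 → CS301; its vertices are {CS210, CS230, CS301, CS330}.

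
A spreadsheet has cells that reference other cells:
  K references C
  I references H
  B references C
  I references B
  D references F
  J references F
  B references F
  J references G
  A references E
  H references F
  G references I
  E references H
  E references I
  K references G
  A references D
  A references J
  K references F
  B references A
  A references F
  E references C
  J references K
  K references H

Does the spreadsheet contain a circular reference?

Yes

DFS with white/gray/black marking, starting from J:
J gray
  F gray
  F black
  G gray
    I gray
      H gray
        H→F: F black — skip
      H black
      B gray
        B→F: F black — skip
        C gray
        C black
        A gray
          E gray
            E→H: H black — skip
            E→I: I is gray → back edge
Back edge found, so a cycle exists: I → B → A → E → I.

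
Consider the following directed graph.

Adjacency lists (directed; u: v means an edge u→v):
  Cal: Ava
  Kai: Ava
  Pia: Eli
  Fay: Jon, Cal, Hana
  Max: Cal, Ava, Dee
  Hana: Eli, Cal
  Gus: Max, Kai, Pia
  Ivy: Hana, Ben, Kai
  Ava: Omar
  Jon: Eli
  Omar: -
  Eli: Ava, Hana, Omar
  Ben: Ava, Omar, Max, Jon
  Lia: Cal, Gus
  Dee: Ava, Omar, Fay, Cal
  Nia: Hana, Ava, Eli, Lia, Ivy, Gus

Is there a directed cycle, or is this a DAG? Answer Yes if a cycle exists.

Yes

DFS with white/gray/black marking, starting from Max:
Max gray
  Cal gray
    Ava gray
      Omar gray
      Omar black
    Ava black
  Cal black
  Max→Ava: Ava black — skip
  Dee gray
    Dee→Ava: Ava black — skip
    Dee→Omar: Omar black — skip
    Fay gray
      Jon gray
        Eli gray
          Eli→Ava: Ava black — skip
          Hana gray
            Hana→Eli: Eli is gray → back edge
Back edge found, so a cycle exists: Eli → Hana → Eli.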